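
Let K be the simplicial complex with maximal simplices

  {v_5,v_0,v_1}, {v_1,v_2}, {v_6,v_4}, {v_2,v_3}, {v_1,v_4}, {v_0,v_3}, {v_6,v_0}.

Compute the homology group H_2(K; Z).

We work with the vertex ordering v_0 < v_1 < v_2 < v_3 < v_4 < v_5 < v_6. The simplices of K, each written with vertices in increasing order, are:

  0-simplices (7): [v_0], [v_1], [v_2], [v_3], [v_4], [v_5], [v_6]
  1-simplices (9): [v_0,v_1], [v_0,v_3], [v_0,v_5], [v_0,v_6], [v_1,v_2], [v_1,v_4], [v_1,v_5], [v_2,v_3], [v_4,v_6]
  2-simplices (1): [v_0,v_1,v_5]

giving chain groups C_0 ≅ Z^7, C_1 ≅ Z^9, C_2 ≅ Z^1.

The boundary map ∂_1: C_1 → C_0 is given by ∂[p,q] = [q] − [p]. For instance
  ∂[v_0,v_6] = [v_6] − [v_0].
This gives a 7×9 integer matrix of rank 6; reducing to Smith normal form yields diagonal entries (1,1,1,1,1,1).

Boundary ∂_2: C_2 → C_1 acts by ∂[p,q,r] = [q,r] − [p,r] + [p,q]. For instance
  ∂[v_0,v_1,v_5] = [v_1,v_5] − [v_0,v_5] + [v_0,v_1].
The resulting 9×1 matrix has rank 1, and its Smith normal form has invariant factors (1).

Reading off H_k = ker ∂_k / im ∂_{k+1}:

  H_2: rank ker ∂_2 − rank ∂_3 = (1 − 1) − 0 = 0, and there is no ∂_3, so H_2 ≅ 0.

H_2 ≅ 0.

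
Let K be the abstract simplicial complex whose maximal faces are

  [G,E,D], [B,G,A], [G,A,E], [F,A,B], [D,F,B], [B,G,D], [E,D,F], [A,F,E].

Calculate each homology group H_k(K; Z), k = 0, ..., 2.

Order the vertices as A < B < D < E < F < G. Listing each simplex with vertices in this order, K has dimension 2 with simplices:

  0-simplices (6): A, B, D, E, F, G
  1-simplices (12): AB, AE, AF, AG, BD, BF, BG, DE, DF, DG, EF, EG
  2-simplices (8): ABF, ABG, AEF, AEG, BDF, BDG, DEF, DEG

so the chain groups are C_0 ≅ Z^6, C_1 ≅ Z^12, C_2 ≅ Z^8.

The boundary map ∂_1: C_1 → C_0 maps an edge to its endpoints' difference, ∂[p,q] = q − p. For instance
  ∂DG = G − D.
The resulting 6×12 matrix has rank 5, and its Smith normal form has invariant factors (1,1,1,1,1).

Boundary ∂_2: C_2 → C_1 sends each 2-simplex [p,q,r] to [q,r] − [p,r] + [p,q]. For instance
  ∂AEF = EF − AF + AE,
  ∂ABF = BF − AF + AB.
The resulting 12×8 matrix has rank 7, and its Smith normal form has invariant factors (1,1,1,1,1,1,1).

From H_k ≅ ker(∂_k) / im(∂_{k+1}) we obtain:

  H_0: rank C_0 − rank ∂_1 = 6 − 5 = 1, and the invariant factors of ∂_1 are all 1, so H_0 = Z.
  H_1: rank ker ∂_1 − rank ∂_2 = (12 − 5) − 7 = 0, and the invariant factors of ∂_2 are all 1, so H_1 = 0.
  H_2: rank ker ∂_2 − rank ∂_3 = (8 − 7) − 0 = 1, and there is no ∂_3, so H_2 = Z.

H_0 = Z,  H_1 = 0,  H_2 = Z.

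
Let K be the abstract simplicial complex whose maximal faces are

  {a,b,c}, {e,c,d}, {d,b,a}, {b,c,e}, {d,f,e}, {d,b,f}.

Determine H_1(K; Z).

H_1 = Z.

We work with the vertex ordering a < b < c < d < e < f. The simplices of K, each written with vertices in increasing order, are:

  0-simplices (6): a, b, c, d, e, f
  1-simplices (12): ab, ac, ad, bc, bd, be, bf, cd, ce, de, df, ef
  2-simplices (6): abc, abd, bce, bdf, cde, def

so the chain groups are C_0 ≅ Z^6, C_1 ≅ Z^12, C_2 ≅ Z^6.

∂_1: C_1 → C_0 maps an edge to its endpoints' difference, ∂[p,q] = q − p.
The resulting 6×12 matrix has rank 5, and its Smith normal form has invariant factors (1,1,1,1,1).

Boundary ∂_2: C_2 → C_1 sends each 2-simplex [p,q,r] to [q,r] − [p,r] + [p,q]. For instance
  ∂abc = bc − ac + ab,
  ∂abd = bd − ad + ab.
This gives a 12×6 integer matrix of rank 6; reducing to Smith normal form yields diagonal entries (1,1,1,1,1,1).

Computing H_k = (kernel of ∂_k) / (image of ∂_{k+1}):

  H_1: rank ker ∂_1 − rank ∂_2 = (12 − 5) − 6 = 1, and the invariant factors of ∂_2 are all 1, so H_1 = Z.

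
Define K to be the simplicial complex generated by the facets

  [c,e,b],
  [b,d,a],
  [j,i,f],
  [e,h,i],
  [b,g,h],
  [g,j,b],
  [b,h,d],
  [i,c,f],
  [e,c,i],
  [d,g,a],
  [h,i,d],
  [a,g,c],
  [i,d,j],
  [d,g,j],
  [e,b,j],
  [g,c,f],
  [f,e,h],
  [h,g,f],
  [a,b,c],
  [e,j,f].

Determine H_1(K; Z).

H_1 = Z ⊕ Z/2.

Order the vertices as a < b < c < d < e < f < g < h < i < j. Listing each simplex with vertices in this order, K has dimension 2 with simplices:

  0-simplices (10): a, b, c, d, e, f, g, h, i, j
  1-simplices (30): ab, ac, ad, ag, bc, bd, be, bg, bh, bj, ce, cf, cg, ci, dg, dh, di, dj, ef, eh, ei, ej, fg, fh, fi, fj, gh, gj, hi, ij
  2-simplices (20): abc, abd, acg, adg, bce, bdh, bej, bgh, bgj, cei, cfg, cfi, dgj, dhi, dij, efh, efj, ehi, fgh, fij

giving chain groups C_0 ≅ Z^10, C_1 ≅ Z^30, C_2 ≅ Z^20.

The boundary map ∂_1: C_1 → C_0 is given by ∂[p,q] = [q] − [p].
The resulting 10×30 matrix has rank 9, and its Smith normal form has invariant factors (1,1,1,1,1,1,1,1,1).

∂_2: C_2 → C_1 maps a triangle to the signed sum of its edges. For instance
  ∂cei = ei − ci + ce,
  ∂abd = bd − ad + ab.
As a 30×20 matrix over Z this has rank 20, with invariant factors (1,1,1,1,1,1,1,1,1,1,1,1,1,1,1,1,1,1,1,2).

From H_k ≅ ker(∂_k) / im(∂_{k+1}) we obtain:

  H_1: rank ker ∂_1 − rank ∂_2 = (30 − 9) − 20 = 1, and ∂_2 has invariant factor 2 > 1, so H_1 ≅ Z ⊕ Z/2.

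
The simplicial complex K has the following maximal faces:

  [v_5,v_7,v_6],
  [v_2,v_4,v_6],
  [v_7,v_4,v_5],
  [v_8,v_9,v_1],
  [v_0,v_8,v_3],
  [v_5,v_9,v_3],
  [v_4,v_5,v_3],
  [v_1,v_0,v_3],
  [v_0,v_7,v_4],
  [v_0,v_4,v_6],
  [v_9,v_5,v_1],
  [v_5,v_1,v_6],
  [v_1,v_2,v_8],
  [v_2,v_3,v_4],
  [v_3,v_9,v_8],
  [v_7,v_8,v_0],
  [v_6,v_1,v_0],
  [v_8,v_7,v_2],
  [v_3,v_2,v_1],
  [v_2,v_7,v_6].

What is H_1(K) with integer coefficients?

H_1 ≅ Z ⊕ Z/2Z.

Take the total order v_0 < v_1 < v_2 < v_3 < v_4 < v_5 < v_6 < v_7 < v_8 < v_9 on the vertex set. Then K (dimension 2) consists of the simplices:

  0-simplices (10): [v_0], [v_1], [v_2], [v_3], [v_4], [v_5], [v_6], [v_7], [v_8], [v_9]
  1-simplices (30): (30 of them)
  2-simplices (20): (20 of them)

Hence C_0 ≅ Z^10, C_1 ≅ Z^30, C_2 ≅ Z^20.

∂_1: C_1 → C_0 maps an edge to its endpoints' difference, ∂[p,q] = q − p.
This gives a 10×30 integer matrix of rank 9; reducing to Smith normal form yields diagonal entries (1,1,1,1,1,1,1,1,1).

The boundary map ∂_2: C_2 → C_1 sends each 2-simplex [p,q,r] to [q,r] − [p,r] + [p,q]. For instance
  ∂[v_3,v_5,v_9] = [v_5,v_9] − [v_3,v_9] + [v_3,v_5],
  ∂[v_1,v_2,v_3] = [v_2,v_3] − [v_1,v_3] + [v_1,v_2].
The 30×20 boundary matrix has rank 20 and Smith normal form diag(1,1,1,1,1,1,1,1,1,1,1,1,1,1,1,1,1,1,1,2).

Reading off H_k = ker ∂_k / im ∂_{k+1}:

  H_1: rank ker ∂_1 − rank ∂_2 = (30 − 9) − 20 = 1, and ∂_2 has invariant factor 2 > 1, so H_1 ≅ Z ⊕ Z/2Z.

(K is a triangulation of the Klein bottle.)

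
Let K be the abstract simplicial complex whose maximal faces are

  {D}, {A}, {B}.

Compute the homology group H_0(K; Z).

We work with the vertex ordering A < B < D. The simplices of K, each written with vertices in increasing order, are:

  0-simplices (3): A, B, D

so the chain groups are C_0 ≅ Z^3.

Now H_k = ker ∂_k / im ∂_{k+1}, so:

  H_0: rank C_0 − rank ∂_1 = 3 − 0 = 3, and there is no ∂_1, so H_0 = Z^3.

(K is a triangulation of a set of 3 points.)

H_0 = Z^3.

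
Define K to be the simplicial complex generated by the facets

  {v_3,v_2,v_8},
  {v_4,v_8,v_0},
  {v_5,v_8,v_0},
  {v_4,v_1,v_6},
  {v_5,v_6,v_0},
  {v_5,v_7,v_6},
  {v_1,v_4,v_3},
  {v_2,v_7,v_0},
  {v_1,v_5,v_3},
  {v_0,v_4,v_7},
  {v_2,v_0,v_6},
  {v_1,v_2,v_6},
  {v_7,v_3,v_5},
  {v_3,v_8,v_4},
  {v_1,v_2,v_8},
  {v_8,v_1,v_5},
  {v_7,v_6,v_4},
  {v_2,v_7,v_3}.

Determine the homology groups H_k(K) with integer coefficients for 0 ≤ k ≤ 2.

We work with the vertex ordering v_0 < v_1 < v_2 < v_3 < v_4 < v_5 < v_6 < v_7 < v_8. The simplices of K, each written with vertices in increasing order, are:

  0-simplices (9): [v_0], [v_1], [v_2], [v_3], [v_4], [v_5], [v_6], [v_7], [v_8]
  1-simplices (27): (27 of them)
  2-simplices (18): (18 of them)

Hence C_0 ≅ Z^9, C_1 ≅ Z^27, C_2 ≅ Z^18.

The boundary map ∂_1: C_1 → C_0 maps an edge to its endpoints' difference, ∂[p,q] = q − p.
As a 9×27 matrix over Z this has rank 8, with invariant factors (1,1,1,1,1,1,1,1).

The boundary map ∂_2: C_2 → C_1 acts by ∂[p,q,r] = [q,r] − [p,r] + [p,q]. For instance
  ∂[v_2,v_3,v_7] = [v_3,v_7] − [v_2,v_7] + [v_2,v_3],
  ∂[v_1,v_3,v_4] = [v_3,v_4] − [v_1,v_4] + [v_1,v_3].
This gives a 27×18 integer matrix of rank 18; reducing to Smith normal form yields diagonal entries (1,1,1,1,1,1,1,1,1,1,1,1,1,1,1,1,1,2).

From H_k ≅ ker(∂_k) / im(∂_{k+1}) we obtain:

  H_0: rank C_0 − rank ∂_1 = 9 − 8 = 1, and the invariant factors of ∂_1 are all 1, so H_0 = Z.
  H_1: rank ker ∂_1 − rank ∂_2 = (27 − 8) − 18 = 1, and ∂_2 has invariant factor 2 > 1, so H_1 = Z × Z/2.
  H_2: rank ker ∂_2 − rank ∂_3 = (18 − 18) − 0 = 0, and there is no ∂_3, so H_2 = 0.

(K is a triangulation of the Klein bottle.)

H_0 ≅ Z,  H_1 ≅ Z × Z/2,  H_2 = 0.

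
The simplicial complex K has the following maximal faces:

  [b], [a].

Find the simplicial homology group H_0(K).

H_0 ≅ Z^2.

Take the total order a < b on the vertex set. Then K (dimension 0) consists of the simplices:

  0-simplices (2): a, b

so the chain groups are C_0 ≅ Z^2.

From H_k ≅ ker(∂_k) / im(∂_{k+1}) we obtain:

  H_0: rank C_0 − rank ∂_1 = 2 − 0 = 2, and there is no ∂_1, so H_0 = Z^2.

(K is a triangulation of a set of 2 points.)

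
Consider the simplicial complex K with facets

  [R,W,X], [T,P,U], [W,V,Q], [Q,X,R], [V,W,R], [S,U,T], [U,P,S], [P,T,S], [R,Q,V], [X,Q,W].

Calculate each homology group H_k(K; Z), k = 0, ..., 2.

H_0 = Z^2,  H_1 = 0,  H_2 = Z^2.

Fix the vertex order P < Q < R < S < T < U < V < W < X and write every simplex with vertices in increasing order. Then dim K = 2 and the simplices of K are:

  0-simplices (9): P, Q, R, S, T, U, V, W, X
  1-simplices (15): PS, PT, PU, QR, QV, QW, QX, RV, RW, RX, ST, SU, TU, VW, WX
  2-simplices (10): PST, PSU, PTU, QRV, QRX, QVW, QWX, RVW, RWX, STU

so the chain groups are C_0 ≅ Z^9, C_1 ≅ Z^15, C_2 ≅ Z^10.

Boundary ∂_1: C_1 → C_0 maps an edge to its endpoints' difference, ∂[p,q] = q − p. For instance
  ∂PT = T − P.
As a 9×15 matrix over Z this has rank 7, with invariant factors (1,1,1,1,1,1,1).

Boundary ∂_2: C_2 → C_1 maps a triangle to the signed sum of its edges. For instance
  ∂QVW = VW − QW + QV,
  ∂PST = ST − PT + PS.
This gives a 15×10 integer matrix of rank 8; reducing to Smith normal form yields diagonal entries (1,1,1,1,1,1,1,1).

From H_k ≅ ker(∂_k) / im(∂_{k+1}) we obtain:

  H_0: rank C_0 − rank ∂_1 = 9 − 7 = 2, and the invariant factors of ∂_1 are all 1, so H_0 = Z^2.
  H_1: rank ker ∂_1 − rank ∂_2 = (15 − 7) − 8 = 0, and the invariant factors of ∂_2 are all 1, so H_1 = 0.
  H_2: rank ker ∂_2 − rank ∂_3 = (10 − 8) − 0 = 2, and there is no ∂_3, so H_2 = Z^2.

(K is a triangulation of the disjoint union of the 2-sphere S^2 and the 2-sphere S^2.)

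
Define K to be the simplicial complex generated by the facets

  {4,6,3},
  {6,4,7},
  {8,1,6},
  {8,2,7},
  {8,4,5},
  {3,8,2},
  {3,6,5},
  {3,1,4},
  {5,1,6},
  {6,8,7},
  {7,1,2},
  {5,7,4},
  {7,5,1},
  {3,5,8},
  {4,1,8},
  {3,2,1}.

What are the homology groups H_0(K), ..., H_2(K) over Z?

Take the total order 1 < 2 < 3 < 4 < 5 < 6 < 7 < 8 on the vertex set. Then K (dimension 2) consists of the simplices:

  0-simplices (8): [1], [2], [3], [4], [5], [6], [7], [8]
  1-simplices (24): (24 of them)
  2-simplices (16): [1,2,3], [1,2,7], [1,3,4], [1,4,8], [1,5,6], [1,5,7], [1,6,8], [2,3,8], [2,7,8], [3,4,6], [3,5,6], [3,5,8], [4,5,7], [4,5,8], [4,6,7], [6,7,8]

Hence C_0 ≅ Z^8, C_1 ≅ Z^24, C_2 ≅ Z^16.

The boundary map ∂_1: C_1 → C_0 is given by ∂[p,q] = [q] − [p]. For instance
  ∂[1,2] = [2] − [1].
This gives a 8×24 integer matrix of rank 7; reducing to Smith normal form yields diagonal entries (1,1,1,1,1,1,1).

∂_2: C_2 → C_1 maps a triangle to the signed sum of its edges. For instance
  ∂[3,4,6] = [4,6] − [3,6] + [3,4],
  ∂[1,6,8] = [6,8] − [1,8] + [1,6].
The resulting 24×16 matrix has rank 15, and its Smith normal form has invariant factors (1,1,1,1,1,1,1,1,1,1,1,1,1,1,1).

Computing H_k = (kernel of ∂_k) / (image of ∂_{k+1}):

  H_0: rank C_0 − rank ∂_1 = 8 − 7 = 1, and the invariant factors of ∂_1 are all 1, so H_0 = Z.
  H_1: rank ker ∂_1 − rank ∂_2 = (24 − 7) − 15 = 2, and the invariant factors of ∂_2 are all 1, so H_1 = Z^2.
  H_2: rank ker ∂_2 − rank ∂_3 = (16 − 15) − 0 = 1, and there is no ∂_3, so H_2 = Z.

(K is a triangulation of the torus T^2.)

H_0 ≅ Z,  H_1 ≅ Z^2,  H_2 ≅ Z.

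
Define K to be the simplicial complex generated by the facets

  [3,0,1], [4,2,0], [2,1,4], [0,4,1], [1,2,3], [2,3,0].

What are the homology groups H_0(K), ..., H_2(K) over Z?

Take the total order 0 < 1 < 2 < 3 < 4 on the vertex set. Then K (dimension 2) consists of the simplices:

  0-simplices (5): [0], [1], [2], [3], [4]
  1-simplices (9): [0,1], [0,2], [0,3], [0,4], [1,2], [1,3], [1,4], [2,3], [2,4]
  2-simplices (6): [0,1,3], [0,1,4], [0,2,3], [0,2,4], [1,2,3], [1,2,4]

Hence C_0 ≅ Z^5, C_1 ≅ Z^9, C_2 ≅ Z^6.

The boundary map ∂_1: C_1 → C_0 maps an edge to its endpoints' difference, ∂[p,q] = q − p.
This gives a 5×9 integer matrix of rank 4; reducing to Smith normal form yields diagonal entries (1,1,1,1).

∂_2: C_2 → C_1 acts by ∂[p,q,r] = [q,r] − [p,r] + [p,q]. For instance
  ∂[0,1,3] = [1,3] − [0,3] + [0,1],
  ∂[1,2,3] = [2,3] − [1,3] + [1,2].
This gives a 9×6 integer matrix of rank 5; reducing to Smith normal form yields diagonal entries (1,1,1,1,1).

Now H_k = ker ∂_k / im ∂_{k+1}, so:

  H_0: rank C_0 − rank ∂_1 = 5 − 4 = 1, and the invariant factors of ∂_1 are all 1, so H_0 = Z.
  H_1: rank ker ∂_1 − rank ∂_2 = (9 − 4) − 5 = 0, and the invariant factors of ∂_2 are all 1, so H_1 = 0.
  H_2: rank ker ∂_2 − rank ∂_3 = (6 − 5) − 0 = 1, and there is no ∂_3, so H_2 = Z.

As a check, the Euler characteristic is 5 − 9 + 6 = 2, which agrees with 1 − 0 + 1 = 2.
(K is a triangulation of the 2-sphere S^2.)

H_0 = Z,  H_1 = 0,  H_2 = Z.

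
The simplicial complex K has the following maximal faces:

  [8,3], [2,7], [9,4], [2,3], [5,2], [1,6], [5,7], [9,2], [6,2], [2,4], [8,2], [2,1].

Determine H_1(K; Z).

H_1 = Z^4.

We work with the vertex ordering 1 < 2 < 3 < 4 < 5 < 6 < 7 < 8 < 9. The simplices of K, each written with vertices in increasing order, are:

  0-simplices (9): [1], [2], [3], [4], [5], [6], [7], [8], [9]
  1-simplices (12): [1,2], [1,6], [2,3], [2,4], [2,5], [2,6], [2,7], [2,8], [2,9], [3,8], [4,9], [5,7]

so the chain groups are C_0 ≅ Z^9, C_1 ≅ Z^12.

∂_1: C_1 → C_0 maps an edge to its endpoints' difference, ∂[p,q] = q − p.
As a 9×12 matrix over Z this has rank 8, with invariant factors (1,1,1,1,1,1,1,1).

Computing H_k = (kernel of ∂_k) / (image of ∂_{k+1}):

  H_1: rank ker ∂_1 − rank ∂_2 = (12 − 8) − 0 = 4, and there is no ∂_2, so H_1 ≅ Z^4.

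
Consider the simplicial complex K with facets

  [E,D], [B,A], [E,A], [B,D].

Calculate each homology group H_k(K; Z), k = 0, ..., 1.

Take the total order A < B < D < E on the vertex set. Then K (dimension 1) consists of the simplices:

  0-simplices (4): A, B, D, E
  1-simplices (4): AB, AE, BD, DE

so the chain groups are C_0 ≅ Z^4, C_1 ≅ Z^4.

∂_1: C_1 → C_0 maps an edge to its endpoints' difference, ∂[p,q] = q − p. For instance
  ∂AE = E − A.
This gives a 4×4 integer matrix of rank 3; reducing to Smith normal form yields diagonal entries (1,1,1).

Computing H_k = (kernel of ∂_k) / (image of ∂_{k+1}):

  H_0: rank C_0 − rank ∂_1 = 4 − 3 = 1, and the invariant factors of ∂_1 are all 1, so H_0 = Z.
  H_1: rank ker ∂_1 − rank ∂_2 = (4 − 3) − 0 = 1, and there is no ∂_2, so H_1 = Z.

H_0 ≅ Z,  H_1 ≅ Z.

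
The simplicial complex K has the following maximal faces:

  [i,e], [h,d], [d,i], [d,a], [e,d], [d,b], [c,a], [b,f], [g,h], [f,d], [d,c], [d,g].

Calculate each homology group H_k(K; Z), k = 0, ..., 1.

We work with the vertex ordering a < b < c < d < e < f < g < h < i. The simplices of K, each written with vertices in increasing order, are:

  0-simplices (9): a, b, c, d, e, f, g, h, i
  1-simplices (12): ac, ad, bd, bf, cd, de, df, dg, dh, di, ei, gh

giving chain groups C_0 ≅ Z^9, C_1 ≅ Z^12.

∂_1: C_1 → C_0 sends each edge [p,q] (with p < q) to q − p. For instance
  ∂cd = d − c.
This gives a 9×12 integer matrix of rank 8; reducing to Smith normal form yields diagonal entries (1,1,1,1,1,1,1,1).

Now H_k = ker ∂_k / im ∂_{k+1}, so:

  H_0: rank C_0 − rank ∂_1 = 9 − 8 = 1, and the invariant factors of ∂_1 are all 1, so H_0 = Z.
  H_1: rank ker ∂_1 − rank ∂_2 = (12 − 8) − 0 = 4, and there is no ∂_2, so H_1 = Z^4.

As a check, the Euler characteristic is 9 − 12 = -3, which agrees with 1 − 4 = -3.
(K is a triangulation of a wedge of 4 circles.)

H_0 = Z,  H_1 = Z^4.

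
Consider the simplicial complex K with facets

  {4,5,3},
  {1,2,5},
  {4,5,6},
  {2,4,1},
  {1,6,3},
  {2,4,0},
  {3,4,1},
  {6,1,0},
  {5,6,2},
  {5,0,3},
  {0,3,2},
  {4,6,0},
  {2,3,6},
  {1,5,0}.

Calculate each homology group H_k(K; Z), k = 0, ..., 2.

H_0 ≅ Z,  H_1 ≅ Z^2,  H_2 ≅ Z.

Order the vertices as 0 < 1 < 2 < 3 < 4 < 5 < 6. Listing each simplex with vertices in this order, K has dimension 2 with simplices:

  0-simplices (7): [0], [1], [2], [3], [4], [5], [6]
  1-simplices (21): [0,1], [0,2], [0,3], [0,4], [0,5], [0,6], [1,2], [1,3], [1,4], [1,5], [1,6], [2,3], [2,4], [2,5], [2,6], [3,4], [3,5], [3,6], [4,5], [4,6], [5,6]
  2-simplices (14): [0,1,5], [0,1,6], [0,2,3], [0,2,4], [0,3,5], [0,4,6], [1,2,4], [1,2,5], [1,3,4], [1,3,6], [2,3,6], [2,5,6], [3,4,5], [4,5,6]

Hence C_0 ≅ Z^7, C_1 ≅ Z^21, C_2 ≅ Z^14.

Boundary ∂_1: C_1 → C_0 sends each edge [p,q] (with p < q) to q − p. For instance
  ∂[1,5] = [5] − [1].
As a 7×21 matrix over Z this has rank 6, with invariant factors (1,1,1,1,1,1).

∂_2: C_2 → C_1 acts by ∂[p,q,r] = [q,r] − [p,r] + [p,q]. For instance
  ∂[0,1,5] = [1,5] − [0,5] + [0,1],
  ∂[0,2,3] = [2,3] − [0,3] + [0,2].
As a 21×14 matrix over Z this has rank 13, with invariant factors (1,1,1,1,1,1,1,1,1,1,1,1,1).

Reading off H_k = ker ∂_k / im ∂_{k+1}:

  H_0: rank C_0 − rank ∂_1 = 7 − 6 = 1, and the invariant factors of ∂_1 are all 1, so H_0 ≅ Z.
  H_1: rank ker ∂_1 − rank ∂_2 = (21 − 6) − 13 = 2, and the invariant factors of ∂_2 are all 1, so H_1 ≅ Z^2.
  H_2: rank ker ∂_2 − rank ∂_3 = (14 − 13) − 0 = 1, and there is no ∂_3, so H_2 ≅ Z.

As a check, the Euler characteristic is 7 − 21 + 14 = 0, which agrees with 1 − 2 + 1 = 0.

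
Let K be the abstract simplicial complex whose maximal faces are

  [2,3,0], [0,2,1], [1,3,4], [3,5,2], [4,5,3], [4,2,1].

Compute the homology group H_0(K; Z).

Order the vertices as 0 < 1 < 2 < 3 < 4 < 5. Listing each simplex with vertices in this order, K has dimension 2 with simplices:

  0-simplices (6): [0], [1], [2], [3], [4], [5]
  1-simplices (12): [0,1], [0,2], [0,3], [1,2], [1,3], [1,4], [2,3], [2,4], [2,5], [3,4], [3,5], [4,5]
  2-simplices (6): [0,1,2], [0,2,3], [1,2,4], [1,3,4], [2,3,5], [3,4,5]

so the chain groups are C_0 ≅ Z^6, C_1 ≅ Z^12, C_2 ≅ Z^6.

The boundary map ∂_1: C_1 → C_0 sends each edge [p,q] (with p < q) to q − p.
As a 6×12 matrix over Z this has rank 5, with invariant factors (1,1,1,1,1).

The boundary map ∂_2: C_2 → C_1 sends each 2-simplex [p,q,r] to [q,r] − [p,r] + [p,q]. For instance
  ∂[1,3,4] = [3,4] − [1,4] + [1,3],
  ∂[0,1,2] = [1,2] − [0,2] + [0,1].
The 12×6 boundary matrix has rank 6 and Smith normal form diag(1,1,1,1,1,1).

Now H_k = ker ∂_k / im ∂_{k+1}, so:

  H_0: rank C_0 − rank ∂_1 = 6 − 5 = 1, and the invariant factors of ∂_1 are all 1, so H_0 ≅ Z.

(K is a triangulation of the cylinder S^1 x I.)

H_0 = Z.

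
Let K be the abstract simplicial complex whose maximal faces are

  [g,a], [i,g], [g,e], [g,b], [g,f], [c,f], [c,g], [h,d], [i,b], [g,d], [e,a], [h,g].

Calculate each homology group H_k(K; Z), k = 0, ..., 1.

Order the vertices as a < b < c < d < e < f < g < h < i. Listing each simplex with vertices in this order, K has dimension 1 with simplices:

  0-simplices (9): a, b, c, d, e, f, g, h, i
  1-simplices (12): ae, ag, bg, bi, cf, cg, dg, dh, eg, fg, gh, gi

so the chain groups are C_0 ≅ Z^9, C_1 ≅ Z^12.

The boundary map ∂_1: C_1 → C_0 maps an edge to its endpoints' difference, ∂[p,q] = q − p. For instance
  ∂ae = e − a.
The resulting 9×12 matrix has rank 8, and its Smith normal form has invariant factors (1,1,1,1,1,1,1,1).

Reading off H_k = ker ∂_k / im ∂_{k+1}:

  H_0: rank C_0 − rank ∂_1 = 9 − 8 = 1, and the invariant factors of ∂_1 are all 1, so H_0 = Z.
  H_1: rank ker ∂_1 − rank ∂_2 = (12 − 8) − 0 = 4, and there is no ∂_2, so H_1 = Z^4.

As a check, the Euler characteristic is 9 − 12 = -3, which agrees with 1 − 4 = -3.

H_0 ≅ Z,  H_1 ≅ Z^4.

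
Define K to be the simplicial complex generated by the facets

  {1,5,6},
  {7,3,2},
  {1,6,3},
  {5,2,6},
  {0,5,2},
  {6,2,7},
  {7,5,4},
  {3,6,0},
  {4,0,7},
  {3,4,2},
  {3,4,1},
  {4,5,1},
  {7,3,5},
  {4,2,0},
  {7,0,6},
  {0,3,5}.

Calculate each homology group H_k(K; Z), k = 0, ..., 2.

H_0 = Z,  H_1 = Z^2,  H_2 = Z.

K has 8 vertices, 24 edges, 16 triangles.
rank ∂_0 = 0, rank ∂_1 = 7 ⇒ b_0 = 8 − 0 − 7 = 1; all invariant factors of ∂_1 are 1 so no torsion. So H_0 ≅ Z.
rank ∂_1 = 7, rank ∂_2 = 15 ⇒ b_1 = 24 − 7 − 15 = 2; all invariant factors of ∂_2 are 1 so no torsion. So H_1 ≅ Z^2.
rank ∂_2 = 15, rank ∂_3 = 0 ⇒ b_2 = 16 − 15 − 0 = 1. So H_2 ≅ Z.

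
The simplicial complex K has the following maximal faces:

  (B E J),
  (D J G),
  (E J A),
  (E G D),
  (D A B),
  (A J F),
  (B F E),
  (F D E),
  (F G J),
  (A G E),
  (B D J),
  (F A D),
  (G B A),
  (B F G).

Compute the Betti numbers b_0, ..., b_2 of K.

Order the vertices as A < B < D < E < F < G < J. Listing each simplex with vertices in this order, K has dimension 2 with simplices:

  0-simplices (7): A, B, D, E, F, G, J
  1-simplices (21): AB, AD, AE, AF, AG, AJ, BD, BE, BF, BG, BJ, DE, DF, DG, DJ, EF, EG, EJ, FG, FJ, GJ
  2-simplices (14): ABD, ABG, ADF, AEG, AEJ, AFJ, BDJ, BEF, BEJ, BFG, DEF, DEG, DGJ, FGJ

giving chain groups C_0 ≅ Z^7, C_1 ≅ Z^21, C_2 ≅ Z^14.

∂_1: C_1 → C_0 sends each edge [p,q] (with p < q) to q − p. For instance
  ∂DJ = J − D.
As a 7×21 matrix over Z this has rank 6, with invariant factors (1,1,1,1,1,1).

Boundary ∂_2: C_2 → C_1 maps a triangle to the signed sum of its edges. For instance
  ∂BFG = FG − BG + BF,
  ∂DGJ = GJ − DJ + DG.
The 21×14 boundary matrix has rank 13 and Smith normal form diag(1,1,1,1,1,1,1,1,1,1,1,1,1).

From H_k ≅ ker(∂_k) / im(∂_{k+1}) we obtain:

  H_0: rank C_0 − rank ∂_1 = 7 − 6 = 1, and the invariant factors of ∂_1 are all 1, so H_0 ≅ Z.
  H_1: rank ker ∂_1 − rank ∂_2 = (21 − 6) − 13 = 2, and the invariant factors of ∂_2 are all 1, so H_1 ≅ Z^2.
  H_2: rank ker ∂_2 − rank ∂_3 = (14 − 13) − 0 = 1, and there is no ∂_3, so H_2 ≅ Z.

(K is a triangulation of the torus T^2.)

Hence the Betti numbers are b_0 = 1, b_1 = 2, b_2 = 1.

b_0 = 1, b_1 = 2, b_2 = 1.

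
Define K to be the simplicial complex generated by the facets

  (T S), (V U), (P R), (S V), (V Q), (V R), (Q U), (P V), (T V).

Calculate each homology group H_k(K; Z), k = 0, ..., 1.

We work with the vertex ordering P < Q < R < S < T < U < V. The simplices of K, each written with vertices in increasing order, are:

  0-simplices (7): P, Q, R, S, T, U, V
  1-simplices (9): PR, PV, QU, QV, RV, ST, SV, TV, UV

Hence C_0 ≅ Z^7, C_1 ≅ Z^9.

The boundary map ∂_1: C_1 → C_0 maps an edge to its endpoints' difference, ∂[p,q] = q − p.
The resulting 7×9 matrix has rank 6, and its Smith normal form has invariant factors (1,1,1,1,1,1).

From H_k ≅ ker(∂_k) / im(∂_{k+1}) we obtain:

  H_0: rank C_0 − rank ∂_1 = 7 − 6 = 1, and the invariant factors of ∂_1 are all 1, so H_0 ≅ Z.
  H_1: rank ker ∂_1 − rank ∂_2 = (9 − 6) − 0 = 3, and there is no ∂_2, so H_1 ≅ Z^3.

As a check, the Euler characteristic is 7 − 9 = -2, which agrees with 1 − 3 = -2.

H_0 ≅ Z,  H_1 ≅ Z^3.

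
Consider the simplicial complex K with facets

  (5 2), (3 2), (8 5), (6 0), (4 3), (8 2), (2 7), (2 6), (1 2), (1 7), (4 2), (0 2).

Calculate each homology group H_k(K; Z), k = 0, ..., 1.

We work with the vertex ordering 0 < 1 < 2 < 3 < 4 < 5 < 6 < 7 < 8. The simplices of K, each written with vertices in increasing order, are:

  0-simplices (9): [0], [1], [2], [3], [4], [5], [6], [7], [8]
  1-simplices (12): [0,2], [0,6], [1,2], [1,7], [2,3], [2,4], [2,5], [2,6], [2,7], [2,8], [3,4], [5,8]

giving chain groups C_0 ≅ Z^9, C_1 ≅ Z^12.

The boundary map ∂_1: C_1 → C_0 sends each edge [p,q] (with p < q) to q − p. For instance
  ∂[0,6] = [6] − [0].
The 9×12 boundary matrix has rank 8 and Smith normal form diag(1,1,1,1,1,1,1,1).

Now H_k = ker ∂_k / im ∂_{k+1}, so:

  H_0: rank C_0 − rank ∂_1 = 9 − 8 = 1, and the invariant factors of ∂_1 are all 1, so H_0 = Z.
  H_1: rank ker ∂_1 − rank ∂_2 = (12 − 8) − 0 = 4, and there is no ∂_2, so H_1 = Z^4.

As a check, the Euler characteristic is 9 − 12 = -3, which agrees with 1 − 4 = -3.

H_0 ≅ Z,  H_1 ≅ Z^4.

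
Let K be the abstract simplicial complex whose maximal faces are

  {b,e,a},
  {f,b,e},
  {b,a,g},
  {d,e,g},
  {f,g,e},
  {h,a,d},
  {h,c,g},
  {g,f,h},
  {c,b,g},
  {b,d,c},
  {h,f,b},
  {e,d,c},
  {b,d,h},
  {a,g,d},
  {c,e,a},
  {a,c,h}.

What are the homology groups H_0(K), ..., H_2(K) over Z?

Take the total order a < b < c < d < e < f < g < h on the vertex set. Then K (dimension 2) consists of the simplices:

  0-simplices (8): a, b, c, d, e, f, g, h
  1-simplices (24): ab, ac, ad, ae, ag, ah, bc, bd, be, bf, bg, bh, cd, ce, cg, ch, de, dg, dh, ef, eg, fg, fh, gh
  2-simplices (16): abe, abg, ace, ach, adg, adh, bcd, bcg, bdh, bef, bfh, cde, cgh, deg, efg, fgh

so the chain groups are C_0 ≅ Z^8, C_1 ≅ Z^24, C_2 ≅ Z^16.

∂_1: C_1 → C_0 is given by ∂[p,q] = [q] − [p].
This gives a 8×24 integer matrix of rank 7; reducing to Smith normal form yields diagonal entries (1,1,1,1,1,1,1).

Boundary ∂_2: C_2 → C_1 maps a triangle to the signed sum of its edges. For instance
  ∂fgh = gh − fh + fg,
  ∂cgh = gh − ch + cg.
The resulting 24×16 matrix has rank 15, and its Smith normal form has invariant factors (1,1,1,1,1,1,1,1,1,1,1,1,1,1,1).

Computing H_k = (kernel of ∂_k) / (image of ∂_{k+1}):

  H_0: rank C_0 − rank ∂_1 = 8 − 7 = 1, and the invariant factors of ∂_1 are all 1, so H_0 ≅ Z.
  H_1: rank ker ∂_1 − rank ∂_2 = (24 − 7) − 15 = 2, and the invariant factors of ∂_2 are all 1, so H_1 ≅ Z^2.
  H_2: rank ker ∂_2 − rank ∂_3 = (16 − 15) − 0 = 1, and there is no ∂_3, so H_2 ≅ Z.

As a check, the Euler characteristic is 8 − 24 + 16 = 0, which agrees with 1 − 2 + 1 = 0.

H_0 ≅ Z,  H_1 ≅ Z^2,  H_2 ≅ Z.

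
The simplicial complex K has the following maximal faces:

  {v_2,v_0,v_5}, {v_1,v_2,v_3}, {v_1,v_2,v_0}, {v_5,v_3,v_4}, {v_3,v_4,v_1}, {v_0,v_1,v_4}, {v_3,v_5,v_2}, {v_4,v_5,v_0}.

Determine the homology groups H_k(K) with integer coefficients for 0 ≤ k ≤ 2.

Take the total order v_0 < v_1 < v_2 < v_3 < v_4 < v_5 on the vertex set. Then K (dimension 2) consists of the simplices:

  0-simplices (6): [v_0], [v_1], [v_2], [v_3], [v_4], [v_5]
  1-simplices (12): [v_0,v_1], [v_0,v_2], [v_0,v_4], [v_0,v_5], [v_1,v_2], [v_1,v_3], [v_1,v_4], [v_2,v_3], [v_2,v_5], [v_3,v_4], [v_3,v_5], [v_4,v_5]
  2-simplices (8): [v_0,v_1,v_2], [v_0,v_1,v_4], [v_0,v_2,v_5], [v_0,v_4,v_5], [v_1,v_2,v_3], [v_1,v_3,v_4], [v_2,v_3,v_5], [v_3,v_4,v_5]

Hence C_0 ≅ Z^6, C_1 ≅ Z^12, C_2 ≅ Z^8.

Boundary ∂_1: C_1 → C_0 is given by ∂[p,q] = [q] − [p].
As a 6×12 matrix over Z this has rank 5, with invariant factors (1,1,1,1,1).

Boundary ∂_2: C_2 → C_1 sends each 2-simplex [p,q,r] to [q,r] − [p,r] + [p,q]. For instance
  ∂[v_1,v_3,v_4] = [v_3,v_4] − [v_1,v_4] + [v_1,v_3],
  ∂[v_0,v_1,v_4] = [v_1,v_4] − [v_0,v_4] + [v_0,v_1].
The 12×8 boundary matrix has rank 7 and Smith normal form diag(1,1,1,1,1,1,1).

Computing H_k = (kernel of ∂_k) / (image of ∂_{k+1}):

  H_0: rank C_0 − rank ∂_1 = 6 − 5 = 1, and the invariant factors of ∂_1 are all 1, so H_0 ≅ Z.
  H_1: rank ker ∂_1 − rank ∂_2 = (12 − 5) − 7 = 0, and the invariant factors of ∂_2 are all 1, so H_1 ≅ 0.
  H_2: rank ker ∂_2 − rank ∂_3 = (8 − 7) − 0 = 1, and there is no ∂_3, so H_2 ≅ Z.

As a check, the Euler characteristic is 6 − 12 + 8 = 2, which agrees with 1 − 0 + 1 = 2.

H_0 = Z,  H_1 = 0,  H_2 = Z.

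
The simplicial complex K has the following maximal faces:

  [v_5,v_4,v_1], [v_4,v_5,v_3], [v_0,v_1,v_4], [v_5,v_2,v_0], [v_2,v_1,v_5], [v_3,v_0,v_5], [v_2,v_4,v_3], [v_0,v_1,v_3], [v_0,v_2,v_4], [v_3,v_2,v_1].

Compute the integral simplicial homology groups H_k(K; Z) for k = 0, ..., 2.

H_0 = Z,  H_1 = Z/2,  H_2 = 0.

Fix the vertex order v_0 < v_1 < v_2 < v_3 < v_4 < v_5 and write every simplex with vertices in increasing order. Then dim K = 2 and the simplices of K are:

  0-simplices (6): [v_0], [v_1], [v_2], [v_3], [v_4], [v_5]
  1-simplices (15): (15 of them)
  2-simplices (10): [v_0,v_1,v_3], [v_0,v_1,v_4], [v_0,v_2,v_4], [v_0,v_2,v_5], [v_0,v_3,v_5], [v_1,v_2,v_3], [v_1,v_2,v_5], [v_1,v_4,v_5], [v_2,v_3,v_4], [v_3,v_4,v_5]

Hence C_0 ≅ Z^6, C_1 ≅ Z^15, C_2 ≅ Z^10.

The boundary map ∂_1: C_1 → C_0 is given by ∂[p,q] = [q] − [p].
The resulting 6×15 matrix has rank 5, and its Smith normal form has invariant factors (1,1,1,1,1).

∂_2: C_2 → C_1 sends each 2-simplex [p,q,r] to [q,r] − [p,r] + [p,q]. For instance
  ∂[v_0,v_1,v_3] = [v_1,v_3] − [v_0,v_3] + [v_0,v_1],
  ∂[v_0,v_1,v_4] = [v_1,v_4] − [v_0,v_4] + [v_0,v_1].
This gives a 15×10 integer matrix of rank 10; reducing to Smith normal form yields diagonal entries (1,1,1,1,1,1,1,1,1,2).

Now H_k = ker ∂_k / im ∂_{k+1}, so:

  H_0: rank C_0 − rank ∂_1 = 6 − 5 = 1, and the invariant factors of ∂_1 are all 1, so H_0 = Z.
  H_1: rank ker ∂_1 − rank ∂_2 = (15 − 5) − 10 = 0, and ∂_2 has invariant factor 2 > 1, so H_1 = Z/2.
  H_2: rank ker ∂_2 − rank ∂_3 = (10 − 10) − 0 = 0, and there is no ∂_3, so H_2 = 0.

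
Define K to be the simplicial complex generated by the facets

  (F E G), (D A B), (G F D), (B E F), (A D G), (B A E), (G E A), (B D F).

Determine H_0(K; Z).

Fix the vertex order A < B < D < E < F < G and write every simplex with vertices in increasing order. Then dim K = 2 and the simplices of K are:

  0-simplices (6): A, B, D, E, F, G
  1-simplices (12): AB, AD, AE, AG, BD, BE, BF, DF, DG, EF, EG, FG
  2-simplices (8): ABD, ABE, ADG, AEG, BDF, BEF, DFG, EFG

giving chain groups C_0 ≅ Z^6, C_1 ≅ Z^12, C_2 ≅ Z^8.

Boundary ∂_1: C_1 → C_0 is given by ∂[p,q] = [q] − [p]. For instance
  ∂AB = B − A.
This gives a 6×12 integer matrix of rank 5; reducing to Smith normal form yields diagonal entries (1,1,1,1,1).

Boundary ∂_2: C_2 → C_1 sends each 2-simplex [p,q,r] to [q,r] − [p,r] + [p,q]. For instance
  ∂BDF = DF − BF + BD,
  ∂AEG = EG − AG + AE.
This gives a 12×8 integer matrix of rank 7; reducing to Smith normal form yields diagonal entries (1,1,1,1,1,1,1).

Computing H_k = (kernel of ∂_k) / (image of ∂_{k+1}):

  H_0: rank C_0 − rank ∂_1 = 6 − 5 = 1, and the invariant factors of ∂_1 are all 1, so H_0 ≅ Z.

(K is a triangulation of the 2-sphere S^2.)

H_0 ≅ Z.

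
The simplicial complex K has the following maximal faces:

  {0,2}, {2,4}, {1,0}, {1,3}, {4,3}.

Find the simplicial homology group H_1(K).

H_1 ≅ Z.

Order the vertices as 0 < 1 < 2 < 3 < 4. Listing each simplex with vertices in this order, K has dimension 1 with simplices:

  0-simplices (5): [0], [1], [2], [3], [4]
  1-simplices (5): [0,1], [0,2], [1,3], [2,4], [3,4]

Hence C_0 ≅ Z^5, C_1 ≅ Z^5.

Boundary ∂_1: C_1 → C_0 maps an edge to its endpoints' difference, ∂[p,q] = q − p.
The resulting 5×5 matrix has rank 4, and its Smith normal form has invariant factors (1,1,1,1).

Reading off H_k = ker ∂_k / im ∂_{k+1}:

  H_1: rank ker ∂_1 − rank ∂_2 = (5 − 4) − 0 = 1, and there is no ∂_2, so H_1 ≅ Z.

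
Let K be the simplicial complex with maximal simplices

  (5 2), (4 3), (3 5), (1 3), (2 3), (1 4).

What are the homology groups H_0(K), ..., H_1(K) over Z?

H_0 ≅ Z,  H_1 ≅ Z^2.

We work with the vertex ordering 1 < 2 < 3 < 4 < 5. The simplices of K, each written with vertices in increasing order, are:

  0-simplices (5): [1], [2], [3], [4], [5]
  1-simplices (6): [1,3], [1,4], [2,3], [2,5], [3,4], [3,5]

so the chain groups are C_0 ≅ Z^5, C_1 ≅ Z^6.

Boundary ∂_1: C_1 → C_0 sends each edge [p,q] (with p < q) to q − p. For instance
  ∂[2,5] = [5] − [2].
As a 5×6 matrix over Z this has rank 4, with invariant factors (1,1,1,1).

Now H_k = ker ∂_k / im ∂_{k+1}, so:

  H_0: rank C_0 − rank ∂_1 = 5 − 4 = 1, and the invariant factors of ∂_1 are all 1, so H_0 = Z.
  H_1: rank ker ∂_1 − rank ∂_2 = (6 − 4) − 0 = 2, and there is no ∂_2, so H_1 = Z^2.

(K is a triangulation of a wedge of 2 circles.)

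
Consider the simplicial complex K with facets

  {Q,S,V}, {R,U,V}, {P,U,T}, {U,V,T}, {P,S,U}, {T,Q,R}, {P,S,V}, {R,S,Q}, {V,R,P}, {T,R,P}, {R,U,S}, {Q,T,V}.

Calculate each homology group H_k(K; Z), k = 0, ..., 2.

H_0 ≅ Z,  H_1 ≅ Z_2,  H_2 = 0.

K has 7 vertices, 18 edges, 12 triangles.
rank ∂_0 = 0, rank ∂_1 = 6 ⇒ b_0 = 7 − 0 − 6 = 1; all invariant factors of ∂_1 are 1 so no torsion. So H_0 = Z.
rank ∂_1 = 6, rank ∂_2 = 12 ⇒ b_1 = 18 − 6 − 12 = 0; ∂_2 has invariant factor(s) [2] giving torsion. So H_1 = Z_2.
rank ∂_2 = 12, rank ∂_3 = 0 ⇒ b_2 = 12 − 12 − 0 = 0. So H_2 = 0.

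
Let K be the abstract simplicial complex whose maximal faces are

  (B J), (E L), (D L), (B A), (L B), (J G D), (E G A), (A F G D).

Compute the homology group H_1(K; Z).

H_1 ≅ Z^3.

Take the total order A < B < D < E < F < G < J < L on the vertex set. Then K (dimension 3) consists of the simplices:

  0-simplices (8): A, B, D, E, F, G, J, L
  1-simplices (15): AB, AD, AE, AF, AG, BJ, BL, DF, DG, DJ, DL, EG, EL, FG, GJ
  2-simplices (6): ADF, ADG, AEG, AFG, DFG, DGJ
  3-simplices (1): ADFG

so the chain groups are C_0 ≅ Z^8, C_1 ≅ Z^15, C_2 ≅ Z^6, C_3 ≅ Z^1.

∂_1: C_1 → C_0 maps an edge to its endpoints' difference, ∂[p,q] = q − p. For instance
  ∂DF = F − D.
As a 8×15 matrix over Z this has rank 7, with invariant factors (1,1,1,1,1,1,1).

∂_2: C_2 → C_1 sends each 2-simplex [p,q,r] to [q,r] − [p,r] + [p,q]. For instance
  ∂ADF = DF − AF + AD,
  ∂ADG = DG − AG + AD.
As a 15×6 matrix over Z this has rank 5, with invariant factors (1,1,1,1,1).

The boundary map ∂_3: C_3 → C_2 sends each 3-simplex σ to the alternating sum Σ_i (−1)^i (σ with its i-th vertex removed). For instance
  ∂ADFG = DFG − AFG + ADG − ADF.
As a 6×1 matrix over Z this has rank 1, with invariant factors (1).

Computing H_k = (kernel of ∂_k) / (image of ∂_{k+1}):

  H_1: rank ker ∂_1 − rank ∂_2 = (15 − 7) − 5 = 3, and the invariant factors of ∂_2 are all 1, so H_1 = Z^3.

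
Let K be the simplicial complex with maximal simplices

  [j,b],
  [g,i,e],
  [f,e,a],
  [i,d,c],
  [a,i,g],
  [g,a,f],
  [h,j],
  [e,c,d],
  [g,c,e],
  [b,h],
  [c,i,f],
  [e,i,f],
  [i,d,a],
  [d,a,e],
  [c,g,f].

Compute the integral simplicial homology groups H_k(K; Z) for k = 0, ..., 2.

Order the vertices as a < b < c < d < e < f < g < h < i < j. Listing each simplex with vertices in this order, K has dimension 2 with simplices:

  0-simplices (10): a, b, c, d, e, f, g, h, i, j
  1-simplices (21): ad, ae, af, ag, ai, bh, bj, cd, ce, cf, cg, ci, de, di, ef, eg, ei, fg, fi, gi, hj
  2-simplices (12): ade, adi, aef, afg, agi, cde, cdi, ceg, cfg, cfi, efi, egi

Hence C_0 ≅ Z^10, C_1 ≅ Z^21, C_2 ≅ Z^12.

The boundary map ∂_1: C_1 → C_0 maps an edge to its endpoints' difference, ∂[p,q] = q − p. For instance
  ∂ad = d − a.
The resulting 10×21 matrix has rank 8, and its Smith normal form has invariant factors (1,1,1,1,1,1,1,1).

The boundary map ∂_2: C_2 → C_1 sends each 2-simplex [p,q,r] to [q,r] − [p,r] + [p,q]. For instance
  ∂cdi = di − ci + cd,
  ∂cfg = fg − cg + cf.
The 21×12 boundary matrix has rank 12 and Smith normal form diag(1,1,1,1,1,1,1,1,1,1,1,2).

Reading off H_k = ker ∂_k / im ∂_{k+1}:

  H_0: rank C_0 − rank ∂_1 = 10 − 8 = 2, and the invariant factors of ∂_1 are all 1, so H_0 ≅ Z^2.
  H_1: rank ker ∂_1 − rank ∂_2 = (21 − 8) − 12 = 1, and ∂_2 has invariant factor 2 > 1, so H_1 ≅ Z ⊕ Z/2Z.
  H_2: rank ker ∂_2 − rank ∂_3 = (12 − 12) − 0 = 0, and there is no ∂_3, so H_2 ≅ 0.

As a check, the Euler characteristic is 10 − 21 + 12 = 1, which agrees with 2 − 1 + 0 = 1.
(K is a triangulation of the disjoint union of the real projective plane RP^2 and the circle S^1.)

H_0 ≅ Z^2,  H_1 ≅ Z ⊕ Z/2Z,  H_2 = 0.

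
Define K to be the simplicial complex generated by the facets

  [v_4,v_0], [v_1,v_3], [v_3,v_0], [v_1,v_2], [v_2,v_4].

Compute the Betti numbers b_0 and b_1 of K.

We work with the vertex ordering v_0 < v_1 < v_2 < v_3 < v_4. The simplices of K, each written with vertices in increasing order, are:

  0-simplices (5): [v_0], [v_1], [v_2], [v_3], [v_4]
  1-simplices (5): [v_0,v_3], [v_0,v_4], [v_1,v_2], [v_1,v_3], [v_2,v_4]

so the chain groups are C_0 ≅ Z^5, C_1 ≅ Z^5.

The boundary map ∂_1: C_1 → C_0 sends each edge [p,q] (with p < q) to q − p. For instance
  ∂[v_0,v_3] = [v_3] − [v_0].
The resulting 5×5 matrix has rank 4, and its Smith normal form has invariant factors (1,1,1,1).

Now H_k = ker ∂_k / im ∂_{k+1}, so:

  H_0: rank C_0 − rank ∂_1 = 5 − 4 = 1, and the invariant factors of ∂_1 are all 1, so H_0 ≅ Z.
  H_1: rank ker ∂_1 − rank ∂_2 = (5 − 4) − 0 = 1, and there is no ∂_2, so H_1 ≅ Z.

Hence the Betti numbers are b_0 = 1, b_1 = 1.

b_0 = 1, b_1 = 1.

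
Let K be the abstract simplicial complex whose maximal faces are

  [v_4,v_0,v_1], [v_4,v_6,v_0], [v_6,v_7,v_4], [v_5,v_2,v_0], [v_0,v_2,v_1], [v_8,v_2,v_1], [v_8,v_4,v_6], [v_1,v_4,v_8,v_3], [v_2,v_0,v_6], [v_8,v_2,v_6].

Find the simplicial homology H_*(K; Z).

H_0 ≅ Z,  H_1 = 0,  H_2 ≅ Z,  H_3 = 0.

K has 9 vertices, 19 edges, 13 triangles, 1 3-simplex.
rank ∂_0 = 0, rank ∂_1 = 8 ⇒ b_0 = 9 − 0 − 8 = 1; all invariant factors of ∂_1 are 1 so no torsion. So H_0 ≅ Z.
rank ∂_1 = 8, rank ∂_2 = 11 ⇒ b_1 = 19 − 8 − 11 = 0; all invariant factors of ∂_2 are 1 so no torsion. So H_1 ≅ 0.
rank ∂_2 = 11, rank ∂_3 = 1 ⇒ b_2 = 13 − 11 − 1 = 1; all invariant factors of ∂_3 are 1 so no torsion. So H_2 ≅ Z.
rank ∂_3 = 1, rank ∂_4 = 0 ⇒ b_3 = 1 − 1 − 0 = 0. So H_3 ≅ 0.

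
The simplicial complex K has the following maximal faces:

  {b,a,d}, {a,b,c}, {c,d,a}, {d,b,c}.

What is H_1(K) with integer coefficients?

H_1 ≅ 0.

Order the vertices as a < b < c < d. Listing each simplex with vertices in this order, K has dimension 2 with simplices:

  0-simplices (4): a, b, c, d
  1-simplices (6): ab, ac, ad, bc, bd, cd
  2-simplices (4): abc, abd, acd, bcd

so the chain groups are C_0 ≅ Z^4, C_1 ≅ Z^6, C_2 ≅ Z^4.

Boundary ∂_1: C_1 → C_0 sends each edge [p,q] (with p < q) to q − p.
The 4×6 boundary matrix has rank 3 and Smith normal form diag(1,1,1).

∂_2: C_2 → C_1 maps a triangle to the signed sum of its edges. For instance
  ∂abc = bc − ac + ab,
  ∂acd = cd − ad + ac.
This gives a 6×4 integer matrix of rank 3; reducing to Smith normal form yields diagonal entries (1,1,1).

Computing H_k = (kernel of ∂_k) / (image of ∂_{k+1}):

  H_1: rank ker ∂_1 − rank ∂_2 = (6 − 3) − 3 = 0, and the invariant factors of ∂_2 are all 1, so H_1 = 0.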